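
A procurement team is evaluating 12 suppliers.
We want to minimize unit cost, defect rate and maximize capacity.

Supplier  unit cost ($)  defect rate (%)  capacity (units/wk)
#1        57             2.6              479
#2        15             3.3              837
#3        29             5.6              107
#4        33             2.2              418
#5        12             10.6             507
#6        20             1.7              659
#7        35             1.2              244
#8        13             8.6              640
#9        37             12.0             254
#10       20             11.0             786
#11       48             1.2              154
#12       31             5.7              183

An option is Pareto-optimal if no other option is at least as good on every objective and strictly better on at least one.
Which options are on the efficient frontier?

#2, #5, #6, #7, #8

#1: dominated by #6 (unit cost 20≤57, defect rate 1.7≤2.6, capacity 659≥479).
#2: not dominated (best capacity).
#3: dominated by #2 (unit cost 15≤29, defect rate 3.3≤5.6, capacity 837≥107).
#4: dominated by #6 (unit cost 20≤33, defect rate 1.7≤2.2, capacity 659≥418).
#5: not dominated (best unit cost).
#6: not dominated.
#7: not dominated.
#8: not dominated.
#9: dominated by #2 (unit cost 15≤37, defect rate 3.3≤12.0, capacity 837≥254).
#10: dominated by #2 (unit cost 15≤20, defect rate 3.3≤11.0, capacity 837≥786).
#11: dominated by #7 (unit cost 35≤48, defect rate 1.2≤1.2, capacity 244≥154).
#12: dominated by #2 (unit cost 15≤31, defect rate 3.3≤5.7, capacity 837≥183).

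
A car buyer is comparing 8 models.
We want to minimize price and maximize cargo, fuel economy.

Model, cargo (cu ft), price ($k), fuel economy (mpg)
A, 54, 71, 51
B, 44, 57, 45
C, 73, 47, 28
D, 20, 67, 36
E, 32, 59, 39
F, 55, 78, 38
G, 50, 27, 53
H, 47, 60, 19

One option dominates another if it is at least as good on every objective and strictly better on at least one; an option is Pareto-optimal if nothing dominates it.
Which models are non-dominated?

A: not dominated.
B: dominated by G (cargo 50≥44, price 27≤57, fuel economy 53≥45).
C: not dominated (best cargo).
D: dominated by B (cargo 44≥20, price 57≤67, fuel economy 45≥36).
E: dominated by B (cargo 44≥32, price 57≤59, fuel economy 45≥39).
F: not dominated.
G: not dominated (best price).
H: dominated by C (cargo 73≥47, price 47≤60, fuel economy 28≥19).

A, C, F, G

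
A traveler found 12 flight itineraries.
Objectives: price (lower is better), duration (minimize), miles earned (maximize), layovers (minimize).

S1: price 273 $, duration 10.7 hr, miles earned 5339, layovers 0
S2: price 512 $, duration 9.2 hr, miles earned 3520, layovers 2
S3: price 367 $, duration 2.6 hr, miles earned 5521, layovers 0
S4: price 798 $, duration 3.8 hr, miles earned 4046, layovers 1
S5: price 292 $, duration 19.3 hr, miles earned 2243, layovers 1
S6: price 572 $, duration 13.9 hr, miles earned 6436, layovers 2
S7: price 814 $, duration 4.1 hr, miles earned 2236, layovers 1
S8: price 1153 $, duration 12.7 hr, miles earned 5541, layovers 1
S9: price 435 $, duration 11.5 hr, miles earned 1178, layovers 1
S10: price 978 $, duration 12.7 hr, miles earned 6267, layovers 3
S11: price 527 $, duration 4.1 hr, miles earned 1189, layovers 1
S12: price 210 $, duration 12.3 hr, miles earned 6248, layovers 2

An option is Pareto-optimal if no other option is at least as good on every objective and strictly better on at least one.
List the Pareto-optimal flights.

S1, S3, S6, S8, S10, S12

S1: not dominated.
S2: dominated by S3 (price 367≤512, duration 2.6≤9.2, miles earned 5521≥3520, layovers 0≤2).
S3: not dominated (best duration).
S4: dominated by S3 (price 367≤798, duration 2.6≤3.8, miles earned 5521≥4046, layovers 0≤1).
S5: dominated by S1 (price 273≤292, duration 10.7≤19.3, miles earned 5339≥2243, layovers 0≤1).
S6: not dominated (best miles earned).
S7: dominated by S3 (price 367≤814, duration 2.6≤4.1, miles earned 5521≥2236, layovers 0≤1).
S8: not dominated.
S9: dominated by S1 (price 273≤435, duration 10.7≤11.5, miles earned 5339≥1178, layovers 0≤1).
S10: not dominated.
S11: dominated by S3 (price 367≤527, duration 2.6≤4.1, miles earned 5521≥1189, layovers 0≤1).
S12: not dominated (best price).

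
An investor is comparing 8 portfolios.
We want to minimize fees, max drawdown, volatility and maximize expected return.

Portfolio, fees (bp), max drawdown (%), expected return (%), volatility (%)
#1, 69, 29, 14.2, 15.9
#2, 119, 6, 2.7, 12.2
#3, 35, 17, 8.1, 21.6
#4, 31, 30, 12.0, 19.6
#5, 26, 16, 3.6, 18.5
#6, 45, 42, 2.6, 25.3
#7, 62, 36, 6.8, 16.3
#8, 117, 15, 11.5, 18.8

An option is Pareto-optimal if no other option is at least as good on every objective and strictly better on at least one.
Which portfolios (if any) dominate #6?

#3: fees 35≤45, max drawdown 17≤42, expected return 8.1≥2.6, volatility 21.6≤25.3 — dominates #6.
#4: fees 31≤45, max drawdown 30≤42, expected return 12.0≥2.6, volatility 19.6≤25.3 — dominates #6.
#5: fees 26≤45, max drawdown 16≤42, expected return 3.6≥2.6, volatility 18.5≤25.3 — dominates #6.
Others (#1, #2, #7, #8) are each worse than #6 on at least one objective.

#3, #4, #5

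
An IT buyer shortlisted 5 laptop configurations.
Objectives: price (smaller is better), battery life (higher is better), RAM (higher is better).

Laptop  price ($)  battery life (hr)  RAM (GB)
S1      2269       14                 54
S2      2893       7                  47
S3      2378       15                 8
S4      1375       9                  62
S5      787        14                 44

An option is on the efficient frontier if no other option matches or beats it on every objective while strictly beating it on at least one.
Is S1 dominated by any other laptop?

No

S2: worse on price (2893 vs 2269).
S3: worse on price (2378 vs 2269).
S4: worse on battery life (9 vs 14).
S5: worse on RAM (44 vs 54).
No option is at least as good as S1 on every objective and strictly better on one.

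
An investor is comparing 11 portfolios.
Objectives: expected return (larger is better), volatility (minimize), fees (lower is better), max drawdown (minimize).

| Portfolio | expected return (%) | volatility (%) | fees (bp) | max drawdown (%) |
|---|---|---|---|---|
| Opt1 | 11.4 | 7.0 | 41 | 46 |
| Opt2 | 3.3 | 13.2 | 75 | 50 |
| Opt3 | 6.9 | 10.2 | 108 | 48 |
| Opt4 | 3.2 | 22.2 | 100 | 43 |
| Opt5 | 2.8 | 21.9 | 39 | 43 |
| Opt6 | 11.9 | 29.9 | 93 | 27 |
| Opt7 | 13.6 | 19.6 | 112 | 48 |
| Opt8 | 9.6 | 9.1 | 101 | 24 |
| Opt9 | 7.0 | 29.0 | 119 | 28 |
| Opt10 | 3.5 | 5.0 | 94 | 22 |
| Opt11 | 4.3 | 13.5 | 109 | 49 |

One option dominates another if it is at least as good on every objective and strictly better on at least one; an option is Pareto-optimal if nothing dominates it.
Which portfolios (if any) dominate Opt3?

Opt1: expected return 11.4≥6.9, volatility 7.0≤10.2, fees 41≤108, max drawdown 46≤48 — dominates Opt3.
Opt8: expected return 9.6≥6.9, volatility 9.1≤10.2, fees 101≤108, max drawdown 24≤48 — dominates Opt3.
Others (Opt2, Opt4, Opt5, Opt6, Opt7, Opt9, Opt10, Opt11) are each worse than Opt3 on at least one objective.

Opt1, Opt8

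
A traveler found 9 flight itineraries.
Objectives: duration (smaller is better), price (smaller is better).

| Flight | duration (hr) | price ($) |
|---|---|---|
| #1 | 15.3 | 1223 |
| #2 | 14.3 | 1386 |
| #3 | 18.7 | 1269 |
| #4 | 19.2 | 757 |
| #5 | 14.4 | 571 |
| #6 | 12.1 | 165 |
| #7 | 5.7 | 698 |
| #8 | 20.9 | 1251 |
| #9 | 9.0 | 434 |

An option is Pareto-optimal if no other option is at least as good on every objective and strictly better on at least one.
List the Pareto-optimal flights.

#1: dominated by #5 (duration 14.4≤15.3, price 571≤1223).
#2: dominated by #6 (duration 12.1≤14.3, price 165≤1386).
#3: dominated by #1 (duration 15.3≤18.7, price 1223≤1269).
#4: dominated by #5 (duration 14.4≤19.2, price 571≤757).
#5: dominated by #6 (duration 12.1≤14.4, price 165≤571).
#6: not dominated (best price).
#7: not dominated (best duration).
#8: dominated by #1 (duration 15.3≤20.9, price 1223≤1251).
#9: not dominated.

#6, #7, #9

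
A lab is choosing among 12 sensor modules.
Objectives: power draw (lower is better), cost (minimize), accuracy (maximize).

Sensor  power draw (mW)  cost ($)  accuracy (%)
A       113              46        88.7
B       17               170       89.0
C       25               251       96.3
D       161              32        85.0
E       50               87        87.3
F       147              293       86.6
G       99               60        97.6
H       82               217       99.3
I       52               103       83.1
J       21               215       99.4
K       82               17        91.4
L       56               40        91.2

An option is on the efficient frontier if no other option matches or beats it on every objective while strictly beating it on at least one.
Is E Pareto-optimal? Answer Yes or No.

Yes

A: worse on power draw (113 vs 50).
B: worse on cost (170 vs 87).
C: worse on cost (251 vs 87).
D: worse on power draw (161 vs 50).
F: worse on power draw (147 vs 50).
G: worse on power draw (99 vs 50).
H: worse on power draw (82 vs 50).
I: worse on power draw (52 vs 50).
J: worse on cost (215 vs 87).
K: worse on power draw (82 vs 50).
L: worse on power draw (56 vs 50).
No option is at least as good as E on every objective and strictly better on one.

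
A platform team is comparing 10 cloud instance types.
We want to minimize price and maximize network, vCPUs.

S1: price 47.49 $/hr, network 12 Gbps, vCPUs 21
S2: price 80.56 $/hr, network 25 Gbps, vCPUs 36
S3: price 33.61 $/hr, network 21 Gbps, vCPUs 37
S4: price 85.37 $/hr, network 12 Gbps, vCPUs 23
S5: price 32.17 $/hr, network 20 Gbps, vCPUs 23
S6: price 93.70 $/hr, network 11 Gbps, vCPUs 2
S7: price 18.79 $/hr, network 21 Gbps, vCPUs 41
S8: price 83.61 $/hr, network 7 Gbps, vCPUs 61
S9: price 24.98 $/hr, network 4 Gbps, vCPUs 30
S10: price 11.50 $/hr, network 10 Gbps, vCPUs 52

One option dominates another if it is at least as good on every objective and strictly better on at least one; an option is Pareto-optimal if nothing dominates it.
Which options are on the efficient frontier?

S1: dominated by S3 (price 33.61≤47.49, network 21≥12, vCPUs 37≥21).
S2: not dominated (best network).
S3: dominated by S7 (price 18.79≤33.61, network 21≥21, vCPUs 41≥37).
S4: dominated by S2 (price 80.56≤85.37, network 25≥12, vCPUs 36≥23).
S5: dominated by S7 (price 18.79≤32.17, network 21≥20, vCPUs 41≥23).
S6: dominated by S1 (price 47.49≤93.70, network 12≥11, vCPUs 21≥2).
S7: not dominated.
S8: not dominated (best vCPUs).
S9: dominated by S7 (price 18.79≤24.98, network 21≥4, vCPUs 41≥30).
S10: not dominated (best price).

S2, S7, S8, S10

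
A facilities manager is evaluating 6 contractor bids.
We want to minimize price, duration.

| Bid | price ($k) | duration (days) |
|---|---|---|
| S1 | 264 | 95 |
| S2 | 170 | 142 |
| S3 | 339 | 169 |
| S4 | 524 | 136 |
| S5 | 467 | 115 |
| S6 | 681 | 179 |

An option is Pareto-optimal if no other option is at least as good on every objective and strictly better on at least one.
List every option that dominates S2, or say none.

S1: worse on price (264 vs 170).
S3: worse on price (339 vs 170).
S4: worse on price (524 vs 170).
S5: worse on price (467 vs 170).
S6: worse on price (681 vs 170).
No option dominates S2.

none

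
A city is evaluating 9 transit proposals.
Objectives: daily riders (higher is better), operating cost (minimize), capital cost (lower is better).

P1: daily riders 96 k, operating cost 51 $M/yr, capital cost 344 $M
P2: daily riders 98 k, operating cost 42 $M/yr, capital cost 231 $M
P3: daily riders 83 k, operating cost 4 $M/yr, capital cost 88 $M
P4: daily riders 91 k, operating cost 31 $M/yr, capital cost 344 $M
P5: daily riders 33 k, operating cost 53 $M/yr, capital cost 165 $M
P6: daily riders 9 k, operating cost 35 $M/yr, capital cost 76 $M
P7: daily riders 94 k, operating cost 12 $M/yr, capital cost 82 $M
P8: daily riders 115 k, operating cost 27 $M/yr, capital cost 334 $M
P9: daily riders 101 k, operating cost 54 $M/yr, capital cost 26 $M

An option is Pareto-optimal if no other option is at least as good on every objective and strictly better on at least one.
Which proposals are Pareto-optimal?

P1: dominated by P2 (daily riders 98≥96, operating cost 42≤51, capital cost 231≤344).
P2: not dominated.
P3: not dominated (best operating cost).
P4: dominated by P7 (daily riders 94≥91, operating cost 12≤31, capital cost 82≤344).
P5: dominated by P3 (daily riders 83≥33, operating cost 4≤53, capital cost 88≤165).
P6: not dominated.
P7: not dominated.
P8: not dominated (best daily riders).
P9: not dominated (best capital cost).

P2, P3, P6, P7, P8, P9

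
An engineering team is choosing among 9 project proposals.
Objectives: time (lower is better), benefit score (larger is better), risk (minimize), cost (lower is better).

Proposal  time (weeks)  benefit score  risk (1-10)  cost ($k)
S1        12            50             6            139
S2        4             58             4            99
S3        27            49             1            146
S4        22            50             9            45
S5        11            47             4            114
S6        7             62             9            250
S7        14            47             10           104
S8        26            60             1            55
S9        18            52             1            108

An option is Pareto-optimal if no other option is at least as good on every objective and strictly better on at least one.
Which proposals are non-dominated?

S2, S4, S6, S8, S9

S1: dominated by S2 (time 4≤12, benefit score 58≥50, risk 4≤6, cost 99≤139).
S2: not dominated (best time).
S3: dominated by S8 (time 26≤27, benefit score 60≥49, risk 1≤1, cost 55≤146).
S4: not dominated (best cost).
S5: dominated by S2 (time 4≤11, benefit score 58≥47, risk 4≤4, cost 99≤114).
S6: not dominated (best benefit score).
S7: dominated by S2 (time 4≤14, benefit score 58≥47, risk 4≤10, cost 99≤104).
S8: not dominated.
S9: not dominated.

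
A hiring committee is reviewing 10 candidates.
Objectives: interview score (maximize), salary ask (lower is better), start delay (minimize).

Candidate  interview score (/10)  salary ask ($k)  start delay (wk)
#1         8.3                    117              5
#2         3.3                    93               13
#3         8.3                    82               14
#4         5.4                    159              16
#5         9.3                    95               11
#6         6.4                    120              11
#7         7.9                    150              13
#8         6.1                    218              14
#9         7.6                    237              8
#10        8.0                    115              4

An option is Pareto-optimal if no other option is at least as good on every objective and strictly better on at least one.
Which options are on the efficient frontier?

#1: not dominated.
#2: not dominated.
#3: not dominated (best salary ask).
#4: dominated by #1 (interview score 8.3≥5.4, salary ask 117≤159, start delay 5≤16).
#5: not dominated (best interview score).
#6: dominated by #1 (interview score 8.3≥6.4, salary ask 117≤120, start delay 5≤11).
#7: dominated by #1 (interview score 8.3≥7.9, salary ask 117≤150, start delay 5≤13).
#8: dominated by #1 (interview score 8.3≥6.1, salary ask 117≤218, start delay 5≤14).
#9: dominated by #1 (interview score 8.3≥7.6, salary ask 117≤237, start delay 5≤8).
#10: not dominated (best start delay).

#1, #2, #3, #5, #10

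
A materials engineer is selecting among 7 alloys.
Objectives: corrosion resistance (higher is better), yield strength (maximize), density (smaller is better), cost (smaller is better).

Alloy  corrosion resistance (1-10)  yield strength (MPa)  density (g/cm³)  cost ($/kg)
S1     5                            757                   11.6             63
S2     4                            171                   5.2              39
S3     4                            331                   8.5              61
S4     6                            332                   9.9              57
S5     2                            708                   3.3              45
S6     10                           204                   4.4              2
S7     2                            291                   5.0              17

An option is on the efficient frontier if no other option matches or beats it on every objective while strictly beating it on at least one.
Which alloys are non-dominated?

S1, S3, S4, S5, S6, S7

S1: not dominated (best yield strength).
S2: dominated by S6 (corrosion resistance 10≥4, yield strength 204≥171, density 4.4≤5.2, cost 2≤39).
S3: not dominated.
S4: not dominated.
S5: not dominated (best density).
S6: not dominated (best corrosion resistance).
S7: not dominated.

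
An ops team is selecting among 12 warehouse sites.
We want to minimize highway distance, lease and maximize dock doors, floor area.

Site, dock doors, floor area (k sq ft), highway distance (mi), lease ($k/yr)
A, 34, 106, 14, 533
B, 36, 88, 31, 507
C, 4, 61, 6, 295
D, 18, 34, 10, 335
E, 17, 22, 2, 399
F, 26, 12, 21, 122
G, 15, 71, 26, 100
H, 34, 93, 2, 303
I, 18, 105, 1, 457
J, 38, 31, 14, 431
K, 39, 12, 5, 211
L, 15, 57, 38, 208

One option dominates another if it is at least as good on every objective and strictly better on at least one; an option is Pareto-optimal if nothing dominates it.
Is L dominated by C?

C vs L: C is worse on dock doors (4 vs 15), so it does not dominate L.

No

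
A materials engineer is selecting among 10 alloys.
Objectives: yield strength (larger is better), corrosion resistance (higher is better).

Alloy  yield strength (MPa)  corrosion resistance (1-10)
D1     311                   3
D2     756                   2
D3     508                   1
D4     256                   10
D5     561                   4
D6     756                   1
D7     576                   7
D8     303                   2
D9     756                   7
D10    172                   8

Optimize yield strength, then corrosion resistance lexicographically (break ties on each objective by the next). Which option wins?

First maximize yield strength: best is 756, kept {D2, D6, D9}.
Then maximize corrosion resistance: best is 7, kept {D9}.

D9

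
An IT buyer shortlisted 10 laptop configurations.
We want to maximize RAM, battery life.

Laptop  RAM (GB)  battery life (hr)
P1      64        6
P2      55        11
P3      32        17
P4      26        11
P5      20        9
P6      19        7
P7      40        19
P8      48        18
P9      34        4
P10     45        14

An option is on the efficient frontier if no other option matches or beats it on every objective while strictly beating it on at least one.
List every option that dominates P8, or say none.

P1: worse on battery life (6 vs 18).
P2: worse on battery life (11 vs 18).
P3: worse on RAM (32 vs 48).
P4: worse on RAM (26 vs 48).
P5: worse on RAM (20 vs 48).
P6: worse on RAM (19 vs 48).
P7: worse on RAM (40 vs 48).
P9: worse on RAM (34 vs 48).
P10: worse on RAM (45 vs 48).
No option dominates P8.

none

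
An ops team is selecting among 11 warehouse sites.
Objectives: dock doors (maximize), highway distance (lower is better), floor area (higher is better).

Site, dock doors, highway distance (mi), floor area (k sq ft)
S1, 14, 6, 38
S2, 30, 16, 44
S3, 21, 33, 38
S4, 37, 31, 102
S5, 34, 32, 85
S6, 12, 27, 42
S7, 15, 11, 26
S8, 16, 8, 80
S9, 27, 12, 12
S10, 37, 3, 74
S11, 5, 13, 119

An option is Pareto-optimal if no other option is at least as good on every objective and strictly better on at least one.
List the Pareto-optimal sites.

S4, S8, S10, S11

S1: dominated by S10 (dock doors 37≥14, highway distance 3≤6, floor area 74≥38).
S2: dominated by S10 (dock doors 37≥30, highway distance 3≤16, floor area 74≥44).
S3: dominated by S2 (dock doors 30≥21, highway distance 16≤33, floor area 44≥38).
S4: not dominated.
S5: dominated by S4 (dock doors 37≥34, highway distance 31≤32, floor area 102≥85).
S6: dominated by S2 (dock doors 30≥12, highway distance 16≤27, floor area 44≥42).
S7: dominated by S8 (dock doors 16≥15, highway distance 8≤11, floor area 80≥26).
S8: not dominated.
S9: dominated by S10 (dock doors 37≥27, highway distance 3≤12, floor area 74≥12).
S10: not dominated (best highway distance).
S11: not dominated (best floor area).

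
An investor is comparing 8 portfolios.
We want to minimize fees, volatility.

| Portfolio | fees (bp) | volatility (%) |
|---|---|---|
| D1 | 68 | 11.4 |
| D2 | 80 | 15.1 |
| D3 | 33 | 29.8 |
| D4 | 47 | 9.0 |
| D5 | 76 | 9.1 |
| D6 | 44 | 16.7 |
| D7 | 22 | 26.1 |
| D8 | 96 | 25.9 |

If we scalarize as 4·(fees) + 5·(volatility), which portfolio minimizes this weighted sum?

D7

D1: 4·68 + 5·11.4 = 329.0
D2: 4·80 + 5·15.1 = 395.5
D3: 4·33 + 5·29.8 = 281.0
D4: 4·47 + 5·9.0 = 233.0
D5: 4·76 + 5·9.1 = 349.5
D6: 4·44 + 5·16.7 = 259.5
D7: 4·22 + 5·26.1 = 218.5
D8: 4·96 + 5·25.9 = 513.5
Lowest: D7 at 218.5.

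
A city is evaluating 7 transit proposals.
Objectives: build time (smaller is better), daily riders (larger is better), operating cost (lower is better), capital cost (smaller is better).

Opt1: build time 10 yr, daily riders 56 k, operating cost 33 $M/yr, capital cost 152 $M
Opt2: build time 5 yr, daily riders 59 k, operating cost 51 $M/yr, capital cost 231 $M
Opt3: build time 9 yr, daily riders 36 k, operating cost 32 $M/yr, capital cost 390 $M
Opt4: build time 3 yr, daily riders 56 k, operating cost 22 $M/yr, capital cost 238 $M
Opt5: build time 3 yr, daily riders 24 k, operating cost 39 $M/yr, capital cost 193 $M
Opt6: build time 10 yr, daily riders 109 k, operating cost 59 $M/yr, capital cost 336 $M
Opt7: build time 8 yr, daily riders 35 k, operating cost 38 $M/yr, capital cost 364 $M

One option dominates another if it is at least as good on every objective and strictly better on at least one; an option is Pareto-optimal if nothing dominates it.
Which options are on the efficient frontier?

Opt1, Opt2, Opt4, Opt5, Opt6

Opt1: not dominated (best capital cost).
Opt2: not dominated.
Opt3: dominated by Opt4 (build time 3≤9, daily riders 56≥36, operating cost 22≤32, capital cost 238≤390).
Opt4: not dominated (best operating cost).
Opt5: not dominated.
Opt6: not dominated (best daily riders).
Opt7: dominated by Opt4 (build time 3≤8, daily riders 56≥35, operating cost 22≤38, capital cost 238≤364).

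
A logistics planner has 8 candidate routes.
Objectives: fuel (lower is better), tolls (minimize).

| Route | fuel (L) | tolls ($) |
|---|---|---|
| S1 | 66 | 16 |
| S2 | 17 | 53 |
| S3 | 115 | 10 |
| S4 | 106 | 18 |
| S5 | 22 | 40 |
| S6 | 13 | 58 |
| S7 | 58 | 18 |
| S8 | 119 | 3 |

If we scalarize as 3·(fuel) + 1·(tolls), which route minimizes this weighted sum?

S1: 3·66 + 1·16 = 214
S2: 3·17 + 1·53 = 104
S3: 3·115 + 1·10 = 355
S4: 3·106 + 1·18 = 336
S5: 3·22 + 1·40 = 106
S6: 3·13 + 1·58 = 97
S7: 3·58 + 1·18 = 192
S8: 3·119 + 1·3 = 360
Lowest: S6 at 97.

S6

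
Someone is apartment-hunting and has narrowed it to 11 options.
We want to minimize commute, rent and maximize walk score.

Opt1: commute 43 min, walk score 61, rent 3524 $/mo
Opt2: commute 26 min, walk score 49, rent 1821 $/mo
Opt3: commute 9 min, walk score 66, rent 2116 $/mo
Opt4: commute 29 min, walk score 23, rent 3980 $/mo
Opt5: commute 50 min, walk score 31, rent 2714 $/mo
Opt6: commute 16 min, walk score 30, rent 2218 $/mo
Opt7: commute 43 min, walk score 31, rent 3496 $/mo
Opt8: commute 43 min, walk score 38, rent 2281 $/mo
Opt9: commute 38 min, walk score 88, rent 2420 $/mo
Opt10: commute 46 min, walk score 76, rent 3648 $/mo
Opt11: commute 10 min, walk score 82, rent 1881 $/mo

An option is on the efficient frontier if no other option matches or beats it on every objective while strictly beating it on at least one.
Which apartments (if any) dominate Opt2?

none

Opt1: worse on commute (43 vs 26).
Opt3: worse on rent (2116 vs 1821).
Opt4: worse on commute (29 vs 26).
Opt5: worse on commute (50 vs 26).
Opt6: worse on walk score (30 vs 49).
Opt7: worse on commute (43 vs 26).
Opt8: worse on commute (43 vs 26).
Opt9: worse on commute (38 vs 26).
Opt10: worse on commute (46 vs 26).
Opt11: worse on rent (1881 vs 1821).
No option dominates Opt2.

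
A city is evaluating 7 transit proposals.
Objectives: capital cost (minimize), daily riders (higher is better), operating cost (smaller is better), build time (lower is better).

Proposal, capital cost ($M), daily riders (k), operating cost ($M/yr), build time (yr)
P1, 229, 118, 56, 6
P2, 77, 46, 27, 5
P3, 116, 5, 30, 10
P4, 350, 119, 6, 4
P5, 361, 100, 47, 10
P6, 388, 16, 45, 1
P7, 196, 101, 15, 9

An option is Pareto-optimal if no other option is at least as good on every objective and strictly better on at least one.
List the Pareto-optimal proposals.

P1, P2, P4, P6, P7

P1: not dominated.
P2: not dominated (best capital cost).
P3: dominated by P2 (capital cost 77≤116, daily riders 46≥5, operating cost 27≤30, build time 5≤10).
P4: not dominated (best daily riders).
P5: dominated by P4 (capital cost 350≤361, daily riders 119≥100, operating cost 6≤47, build time 4≤10).
P6: not dominated (best build time).
P7: not dominated.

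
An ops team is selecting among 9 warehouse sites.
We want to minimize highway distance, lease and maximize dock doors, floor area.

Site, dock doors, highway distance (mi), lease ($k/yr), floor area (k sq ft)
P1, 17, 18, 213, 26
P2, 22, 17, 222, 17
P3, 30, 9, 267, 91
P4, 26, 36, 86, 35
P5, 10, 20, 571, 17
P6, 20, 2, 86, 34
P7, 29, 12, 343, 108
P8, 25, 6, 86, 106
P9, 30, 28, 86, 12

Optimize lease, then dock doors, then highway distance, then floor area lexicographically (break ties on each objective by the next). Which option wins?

First minimize lease: best is 86, kept {P4, P6, P8, P9}.
Then maximize dock doors: best is 30, kept {P9}.

P9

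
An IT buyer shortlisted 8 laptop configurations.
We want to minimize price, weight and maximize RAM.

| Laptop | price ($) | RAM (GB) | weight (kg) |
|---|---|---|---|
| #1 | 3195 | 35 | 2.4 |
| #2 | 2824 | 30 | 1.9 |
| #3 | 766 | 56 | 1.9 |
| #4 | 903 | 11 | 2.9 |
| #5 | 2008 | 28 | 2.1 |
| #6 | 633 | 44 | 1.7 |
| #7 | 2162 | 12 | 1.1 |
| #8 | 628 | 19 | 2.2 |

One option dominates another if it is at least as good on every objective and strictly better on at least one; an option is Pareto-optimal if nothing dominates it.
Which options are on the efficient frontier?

#3, #6, #7, #8

#1: dominated by #3 (price 766≤3195, RAM 56≥35, weight 1.9≤2.4).
#2: dominated by #3 (price 766≤2824, RAM 56≥30, weight 1.9≤1.9).
#3: not dominated (best RAM).
#4: dominated by #3 (price 766≤903, RAM 56≥11, weight 1.9≤2.9).
#5: dominated by #3 (price 766≤2008, RAM 56≥28, weight 1.9≤2.1).
#6: not dominated.
#7: not dominated (best weight).
#8: not dominated (best price).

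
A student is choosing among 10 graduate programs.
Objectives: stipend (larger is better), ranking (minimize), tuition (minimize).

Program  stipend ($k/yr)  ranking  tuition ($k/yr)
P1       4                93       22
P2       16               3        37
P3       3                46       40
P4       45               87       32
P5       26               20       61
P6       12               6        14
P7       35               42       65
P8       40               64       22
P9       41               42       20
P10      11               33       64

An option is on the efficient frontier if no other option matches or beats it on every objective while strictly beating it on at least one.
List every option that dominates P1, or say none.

P6, P8, P9

P6: stipend 12≥4, ranking 6≤93, tuition 14≤22 — dominates P1.
P8: stipend 40≥4, ranking 64≤93, tuition 22≤22 — dominates P1.
P9: stipend 41≥4, ranking 42≤93, tuition 20≤22 — dominates P1.
Others (P2, P3, P4, P5, P7, P10) are each worse than P1 on at least one objective.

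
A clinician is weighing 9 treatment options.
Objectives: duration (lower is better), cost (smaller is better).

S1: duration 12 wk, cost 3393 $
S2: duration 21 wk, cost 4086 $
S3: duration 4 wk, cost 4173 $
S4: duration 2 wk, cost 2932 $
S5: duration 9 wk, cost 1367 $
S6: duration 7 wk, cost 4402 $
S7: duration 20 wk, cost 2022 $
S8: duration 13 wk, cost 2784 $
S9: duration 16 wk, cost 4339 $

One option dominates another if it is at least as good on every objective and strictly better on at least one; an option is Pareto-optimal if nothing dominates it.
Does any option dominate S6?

Yes

S3 vs S6: duration 4≤7, cost 4173≤4402 — S3 is at least as good on every objective and strictly better on at least one, so S3 dominates S6.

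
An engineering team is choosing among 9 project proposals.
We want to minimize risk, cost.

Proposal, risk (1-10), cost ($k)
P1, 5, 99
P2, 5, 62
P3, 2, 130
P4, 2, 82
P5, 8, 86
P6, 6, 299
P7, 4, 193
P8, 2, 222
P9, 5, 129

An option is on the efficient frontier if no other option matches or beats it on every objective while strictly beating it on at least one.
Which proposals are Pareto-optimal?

P1: dominated by P2 (risk 5≤5, cost 62≤99).
P2: not dominated (best cost).
P3: dominated by P4 (risk 2≤2, cost 82≤130).
P4: not dominated.
P5: dominated by P2 (risk 5≤8, cost 62≤86).
P6: dominated by P1 (risk 5≤6, cost 99≤299).
P7: dominated by P3 (risk 2≤4, cost 130≤193).
P8: dominated by P3 (risk 2≤2, cost 130≤222).
P9: dominated by P1 (risk 5≤5, cost 99≤129).

P2, P4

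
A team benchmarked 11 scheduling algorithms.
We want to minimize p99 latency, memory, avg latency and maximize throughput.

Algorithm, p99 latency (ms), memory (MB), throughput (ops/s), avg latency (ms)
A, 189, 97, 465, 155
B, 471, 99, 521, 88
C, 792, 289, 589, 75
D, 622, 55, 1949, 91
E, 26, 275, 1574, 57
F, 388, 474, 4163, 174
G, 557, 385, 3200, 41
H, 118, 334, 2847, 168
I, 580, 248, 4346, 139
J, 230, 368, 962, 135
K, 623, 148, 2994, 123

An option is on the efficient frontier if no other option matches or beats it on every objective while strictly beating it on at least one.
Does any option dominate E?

A: worse on p99 latency (189 vs 26).
B: worse on p99 latency (471 vs 26).
C: worse on p99 latency (792 vs 26).
D: worse on p99 latency (622 vs 26).
F: worse on p99 latency (388 vs 26).
G: worse on p99 latency (557 vs 26).
H: worse on p99 latency (118 vs 26).
I: worse on p99 latency (580 vs 26).
J: worse on p99 latency (230 vs 26).
K: worse on p99 latency (623 vs 26).
No option is at least as good as E on every objective and strictly better on one.

No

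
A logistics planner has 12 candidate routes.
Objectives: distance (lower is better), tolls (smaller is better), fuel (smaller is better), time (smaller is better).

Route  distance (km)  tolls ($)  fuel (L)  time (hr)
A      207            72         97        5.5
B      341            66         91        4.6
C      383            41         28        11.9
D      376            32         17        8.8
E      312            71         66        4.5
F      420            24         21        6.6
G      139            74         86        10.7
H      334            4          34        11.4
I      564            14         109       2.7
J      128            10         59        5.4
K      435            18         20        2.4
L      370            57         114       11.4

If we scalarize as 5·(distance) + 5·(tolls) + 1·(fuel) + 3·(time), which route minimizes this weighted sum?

J

A: 5·207 + 5·72 + 1·97 + 3·5.5 = 1508.5
B: 5·341 + 5·66 + 1·91 + 3·4.6 = 2139.8
C: 5·383 + 5·41 + 1·28 + 3·11.9 = 2183.7
D: 5·376 + 5·32 + 1·17 + 3·8.8 = 2083.4
E: 5·312 + 5·71 + 1·66 + 3·4.5 = 1994.5
F: 5·420 + 5·24 + 1·21 + 3·6.6 = 2260.8
G: 5·139 + 5·74 + 1·86 + 3·10.7 = 1183.1
H: 5·334 + 5·4 + 1·34 + 3·11.4 = 1758.2
I: 5·564 + 5·14 + 1·109 + 3·2.7 = 3007.1
J: 5·128 + 5·10 + 1·59 + 3·5.4 = 765.2
K: 5·435 + 5·18 + 1·20 + 3·2.4 = 2292.2
L: 5·370 + 5·57 + 1·114 + 3·11.4 = 2283.2
Lowest: J at 765.2.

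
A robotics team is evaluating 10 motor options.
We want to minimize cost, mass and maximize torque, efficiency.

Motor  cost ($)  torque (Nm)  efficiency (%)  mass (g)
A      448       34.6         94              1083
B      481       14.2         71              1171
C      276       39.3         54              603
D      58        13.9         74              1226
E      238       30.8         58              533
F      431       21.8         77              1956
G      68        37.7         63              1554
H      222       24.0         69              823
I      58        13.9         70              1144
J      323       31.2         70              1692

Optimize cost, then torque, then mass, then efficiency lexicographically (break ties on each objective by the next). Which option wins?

I

First minimize cost: best is 58, kept {D, I}.
Then maximize torque: best is 13.9, kept {D, I}.
Then minimize mass: best is 1144, kept {I}.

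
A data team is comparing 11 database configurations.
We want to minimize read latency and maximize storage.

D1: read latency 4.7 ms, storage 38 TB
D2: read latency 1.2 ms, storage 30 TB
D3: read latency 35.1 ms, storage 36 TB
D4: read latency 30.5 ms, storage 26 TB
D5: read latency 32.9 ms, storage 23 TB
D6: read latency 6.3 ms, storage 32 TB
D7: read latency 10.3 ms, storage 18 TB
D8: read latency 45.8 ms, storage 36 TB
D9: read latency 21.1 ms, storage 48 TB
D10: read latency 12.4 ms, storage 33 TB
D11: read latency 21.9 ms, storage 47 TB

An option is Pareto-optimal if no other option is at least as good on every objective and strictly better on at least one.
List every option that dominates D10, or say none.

D1: read latency 4.7≤12.4, storage 38≥33 — dominates D10.
Others (D2, D3, D4, D5, D6, D7, D8, D9, D11) are each worse than D10 on at least one objective.

D1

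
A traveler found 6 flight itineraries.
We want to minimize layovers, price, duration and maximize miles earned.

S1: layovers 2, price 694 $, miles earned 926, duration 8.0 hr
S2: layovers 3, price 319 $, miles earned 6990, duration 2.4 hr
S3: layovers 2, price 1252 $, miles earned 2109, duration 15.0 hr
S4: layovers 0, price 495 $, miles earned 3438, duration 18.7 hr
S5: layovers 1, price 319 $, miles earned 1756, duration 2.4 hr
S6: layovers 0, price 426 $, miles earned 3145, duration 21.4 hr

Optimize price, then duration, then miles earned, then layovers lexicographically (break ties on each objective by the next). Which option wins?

First minimize price: best is 319, kept {S2, S5}.
Then minimize duration: best is 2.4, kept {S2, S5}.
Then maximize miles earned: best is 6990, kept {S2}.

S2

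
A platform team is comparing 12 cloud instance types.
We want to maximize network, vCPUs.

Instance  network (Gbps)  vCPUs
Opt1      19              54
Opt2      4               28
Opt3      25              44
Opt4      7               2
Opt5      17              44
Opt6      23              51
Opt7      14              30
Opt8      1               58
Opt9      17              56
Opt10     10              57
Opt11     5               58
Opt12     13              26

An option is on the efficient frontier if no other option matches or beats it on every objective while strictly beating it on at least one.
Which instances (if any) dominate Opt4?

Opt1: network 19≥7, vCPUs 54≥2 — dominates Opt4.
Opt3: network 25≥7, vCPUs 44≥2 — dominates Opt4.
Opt5: network 17≥7, vCPUs 44≥2 — dominates Opt4.
Opt6: network 23≥7, vCPUs 51≥2 — dominates Opt4.
Opt7: network 14≥7, vCPUs 30≥2 — dominates Opt4.
Opt9: network 17≥7, vCPUs 56≥2 — dominates Opt4.
Opt10: network 10≥7, vCPUs 57≥2 — dominates Opt4.
Opt12: network 13≥7, vCPUs 26≥2 — dominates Opt4.
Others (Opt2, Opt8, Opt11) are each worse than Opt4 on at least one objective.

Opt1, Opt3, Opt5, Opt6, Opt7, Opt9, Opt10, Opt12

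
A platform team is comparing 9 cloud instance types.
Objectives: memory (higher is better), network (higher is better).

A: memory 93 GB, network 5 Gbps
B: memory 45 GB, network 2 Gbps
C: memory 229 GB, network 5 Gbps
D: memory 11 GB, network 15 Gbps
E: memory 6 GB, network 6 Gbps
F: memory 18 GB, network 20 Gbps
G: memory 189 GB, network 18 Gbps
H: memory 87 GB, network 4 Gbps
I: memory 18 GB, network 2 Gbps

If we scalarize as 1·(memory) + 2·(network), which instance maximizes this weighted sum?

C

A: 1·93 + 2·5 = 103
B: 1·45 + 2·2 = 49
C: 1·229 + 2·5 = 239
D: 1·11 + 2·15 = 41
E: 1·6 + 2·6 = 18
F: 1·18 + 2·20 = 58
G: 1·189 + 2·18 = 225
H: 1·87 + 2·4 = 95
I: 1·18 + 2·2 = 22
Highest: C at 239.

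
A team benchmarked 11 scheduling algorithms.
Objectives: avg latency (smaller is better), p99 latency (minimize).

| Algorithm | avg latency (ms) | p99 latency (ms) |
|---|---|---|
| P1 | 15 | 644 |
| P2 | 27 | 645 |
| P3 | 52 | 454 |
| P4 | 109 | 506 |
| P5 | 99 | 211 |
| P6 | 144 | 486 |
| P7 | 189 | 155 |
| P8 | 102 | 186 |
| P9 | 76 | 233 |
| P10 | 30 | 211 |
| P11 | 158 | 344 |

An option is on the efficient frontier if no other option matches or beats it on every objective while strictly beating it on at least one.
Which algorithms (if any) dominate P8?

P1: worse on p99 latency (644 vs 186).
P2: worse on p99 latency (645 vs 186).
P3: worse on p99 latency (454 vs 186).
P4: worse on avg latency (109 vs 102).
P5: worse on p99 latency (211 vs 186).
P6: worse on avg latency (144 vs 102).
P7: worse on avg latency (189 vs 102).
P9: worse on p99 latency (233 vs 186).
P10: worse on p99 latency (211 vs 186).
P11: worse on avg latency (158 vs 102).
No option dominates P8.

none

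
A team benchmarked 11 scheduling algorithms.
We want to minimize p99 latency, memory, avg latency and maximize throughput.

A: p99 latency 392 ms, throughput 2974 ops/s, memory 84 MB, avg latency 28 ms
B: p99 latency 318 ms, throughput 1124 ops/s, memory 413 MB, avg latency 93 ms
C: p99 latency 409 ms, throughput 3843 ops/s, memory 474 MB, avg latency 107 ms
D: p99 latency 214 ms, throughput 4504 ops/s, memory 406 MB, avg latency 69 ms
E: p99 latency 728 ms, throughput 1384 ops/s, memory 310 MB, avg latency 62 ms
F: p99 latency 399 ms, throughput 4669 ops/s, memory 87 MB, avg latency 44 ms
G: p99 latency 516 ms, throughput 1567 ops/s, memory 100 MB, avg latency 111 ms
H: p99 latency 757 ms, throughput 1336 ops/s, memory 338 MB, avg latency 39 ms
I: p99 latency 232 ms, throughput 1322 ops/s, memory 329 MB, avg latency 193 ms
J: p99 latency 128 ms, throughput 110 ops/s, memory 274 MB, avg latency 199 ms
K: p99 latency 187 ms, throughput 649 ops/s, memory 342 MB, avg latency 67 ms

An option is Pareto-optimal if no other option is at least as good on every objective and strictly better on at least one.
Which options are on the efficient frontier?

A: not dominated (best memory).
B: dominated by D (p99 latency 214≤318, throughput 4504≥1124, memory 406≤413, avg latency 69≤93).
C: dominated by D (p99 latency 214≤409, throughput 4504≥3843, memory 406≤474, avg latency 69≤107).
D: not dominated.
E: dominated by A (p99 latency 392≤728, throughput 2974≥1384, memory 84≤310, avg latency 28≤62).
F: not dominated (best throughput).
G: dominated by A (p99 latency 392≤516, throughput 2974≥1567, memory 84≤100, avg latency 28≤111).
H: dominated by A (p99 latency 392≤757, throughput 2974≥1336, memory 84≤338, avg latency 28≤39).
I: not dominated.
J: not dominated (best p99 latency).
K: not dominated.

A, D, F, I, J, K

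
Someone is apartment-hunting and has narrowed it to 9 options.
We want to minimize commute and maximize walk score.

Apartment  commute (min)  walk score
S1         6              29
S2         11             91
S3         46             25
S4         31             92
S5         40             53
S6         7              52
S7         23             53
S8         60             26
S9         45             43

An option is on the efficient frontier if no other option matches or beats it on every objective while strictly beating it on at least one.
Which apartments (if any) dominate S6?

S1: worse on walk score (29 vs 52).
S2: worse on commute (11 vs 7).
S3: worse on commute (46 vs 7).
S4: worse on commute (31 vs 7).
S5: worse on commute (40 vs 7).
S7: worse on commute (23 vs 7).
S8: worse on commute (60 vs 7).
S9: worse on commute (45 vs 7).
No option dominates S6.

none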